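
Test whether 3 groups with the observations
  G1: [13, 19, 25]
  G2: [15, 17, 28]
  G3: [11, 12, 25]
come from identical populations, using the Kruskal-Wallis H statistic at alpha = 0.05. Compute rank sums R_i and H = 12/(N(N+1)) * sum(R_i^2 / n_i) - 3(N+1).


Step 1: Combine all N = 9 observations and assign midranks.
sorted (value, group, rank): (11,G3,1), (12,G3,2), (13,G1,3), (15,G2,4), (17,G2,5), (19,G1,6), (25,G1,7.5), (25,G3,7.5), (28,G2,9)
Step 2: Sum ranks within each group.
R_1 = 16.5 (n_1 = 3)
R_2 = 18 (n_2 = 3)
R_3 = 10.5 (n_3 = 3)
Step 3: H = 12/(N(N+1)) * sum(R_i^2/n_i) - 3(N+1)
     = 12/(9*10) * (16.5^2/3 + 18^2/3 + 10.5^2/3) - 3*10
     = 0.133333 * 235.5 - 30
     = 1.400000.
Step 4: Ties present; correction factor C = 1 - 6/(9^3 - 9) = 0.991667. Corrected H = 1.400000 / 0.991667 = 1.411765.
Step 5: Under H0, H ~ chi^2(2); p-value = 0.493673.
Step 6: alpha = 0.05. fail to reject H0.

H = 1.4118, df = 2, p = 0.493673, fail to reject H0.


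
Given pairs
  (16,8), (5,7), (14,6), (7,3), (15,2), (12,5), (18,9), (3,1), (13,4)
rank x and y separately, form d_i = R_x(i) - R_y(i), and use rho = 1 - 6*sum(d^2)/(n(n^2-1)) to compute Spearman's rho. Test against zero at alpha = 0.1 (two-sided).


Step 1: Rank x and y separately (midranks; no ties here).
rank(x): 16->8, 5->2, 14->6, 7->3, 15->7, 12->4, 18->9, 3->1, 13->5
rank(y): 8->8, 7->7, 6->6, 3->3, 2->2, 5->5, 9->9, 1->1, 4->4
Step 2: d_i = R_x(i) - R_y(i); compute d_i^2.
  (8-8)^2=0, (2-7)^2=25, (6-6)^2=0, (3-3)^2=0, (7-2)^2=25, (4-5)^2=1, (9-9)^2=0, (1-1)^2=0, (5-4)^2=1
sum(d^2) = 52.
Step 3: rho = 1 - 6*52 / (9*(9^2 - 1)) = 1 - 312/720 = 0.566667.
Step 4: Under H0, t = rho * sqrt((n-2)/(1-rho^2)) = 1.8196 ~ t(7).
Step 5: Two-sided p-value from the t-distribution with 7 df = 0.111633.
Step 6: alpha = 0.1. fail to reject H0.

rho = 0.5667, p = 0.111633, fail to reject H0 at alpha = 0.1.


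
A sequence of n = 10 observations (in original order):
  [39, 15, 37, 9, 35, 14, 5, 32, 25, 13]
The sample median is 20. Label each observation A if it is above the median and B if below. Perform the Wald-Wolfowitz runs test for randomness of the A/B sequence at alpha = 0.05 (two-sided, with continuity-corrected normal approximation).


Step 1: Compute median = 20; label A = above, B = below.
Labels in order: ABABABBAAB  (n_A = 5, n_B = 5)
Step 2: Count runs R = 8.
Step 3: Under H0 (random ordering), E[R] = 2*n_A*n_B/(n_A+n_B) + 1 = 2*5*5/10 + 1 = 6.0000.
        Var[R] = 2*n_A*n_B*(2*n_A*n_B - n_A - n_B) / ((n_A+n_B)^2 * (n_A+n_B-1)) = 2000/900 = 2.2222.
        SD[R] = 1.4907.
Step 4: Continuity-corrected z = (R - 0.5 - E[R]) / SD[R] = (8 - 0.5 - 6.0000) / 1.4907 = 1.0062.
Step 5: Two-sided p-value via normal approximation = 2*(1 - Phi(|z|)) = 0.314305.
Step 6: alpha = 0.05. fail to reject H0.

R = 8, z = 1.0062, p = 0.314305, fail to reject H0.


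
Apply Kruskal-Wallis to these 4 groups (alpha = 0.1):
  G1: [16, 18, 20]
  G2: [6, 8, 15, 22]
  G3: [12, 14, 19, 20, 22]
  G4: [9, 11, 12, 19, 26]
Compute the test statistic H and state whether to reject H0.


Step 1: Combine all N = 17 observations and assign midranks.
sorted (value, group, rank): (6,G2,1), (8,G2,2), (9,G4,3), (11,G4,4), (12,G3,5.5), (12,G4,5.5), (14,G3,7), (15,G2,8), (16,G1,9), (18,G1,10), (19,G3,11.5), (19,G4,11.5), (20,G1,13.5), (20,G3,13.5), (22,G2,15.5), (22,G3,15.5), (26,G4,17)
Step 2: Sum ranks within each group.
R_1 = 32.5 (n_1 = 3)
R_2 = 26.5 (n_2 = 4)
R_3 = 53 (n_3 = 5)
R_4 = 41 (n_4 = 5)
Step 3: H = 12/(N(N+1)) * sum(R_i^2/n_i) - 3(N+1)
     = 12/(17*18) * (32.5^2/3 + 26.5^2/4 + 53^2/5 + 41^2/5) - 3*18
     = 0.039216 * 1425.65 - 54
     = 1.907680.
Step 4: Ties present; correction factor C = 1 - 24/(17^3 - 17) = 0.995098. Corrected H = 1.907680 / 0.995098 = 1.917077.
Step 5: Under H0, H ~ chi^2(3); p-value = 0.589795.
Step 6: alpha = 0.1. fail to reject H0.

H = 1.9171, df = 3, p = 0.589795, fail to reject H0.


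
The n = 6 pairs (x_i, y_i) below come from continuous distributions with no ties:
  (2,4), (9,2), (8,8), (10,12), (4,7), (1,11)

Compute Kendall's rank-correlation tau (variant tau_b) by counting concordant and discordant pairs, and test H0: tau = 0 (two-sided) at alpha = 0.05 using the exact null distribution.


Step 1: Enumerate the 15 unordered pairs (i,j) with i<j and classify each by sign(x_j-x_i) * sign(y_j-y_i).
  (1,2):dx=+7,dy=-2->D; (1,3):dx=+6,dy=+4->C; (1,4):dx=+8,dy=+8->C; (1,5):dx=+2,dy=+3->C
  (1,6):dx=-1,dy=+7->D; (2,3):dx=-1,dy=+6->D; (2,4):dx=+1,dy=+10->C; (2,5):dx=-5,dy=+5->D
  (2,6):dx=-8,dy=+9->D; (3,4):dx=+2,dy=+4->C; (3,5):dx=-4,dy=-1->C; (3,6):dx=-7,dy=+3->D
  (4,5):dx=-6,dy=-5->C; (4,6):dx=-9,dy=-1->C; (5,6):dx=-3,dy=+4->D
Step 2: C = 8, D = 7, total pairs = 15.
Step 3: tau = (C - D)/(n(n-1)/2) = (8 - 7)/15 = 0.066667.
Step 4: Exact two-sided p-value (enumerate n! = 720 permutations of y under H0): p = 1.000000.
Step 5: alpha = 0.05. fail to reject H0.

tau_b = 0.0667 (C=8, D=7), p = 1.000000, fail to reject H0.


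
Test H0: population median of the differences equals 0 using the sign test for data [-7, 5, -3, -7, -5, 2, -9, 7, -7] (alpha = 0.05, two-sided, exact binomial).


Step 1: Discard zero differences. Original n = 9; n_eff = number of nonzero differences = 9.
Nonzero differences (with sign): -7, +5, -3, -7, -5, +2, -9, +7, -7
Step 2: Count signs: positive = 3, negative = 6.
Step 3: Under H0: P(positive) = 0.5, so the number of positives S ~ Bin(9, 0.5).
Step 4: Two-sided exact p-value = sum of Bin(9,0.5) probabilities at or below the observed probability = 0.507812.
Step 5: alpha = 0.05. fail to reject H0.

n_eff = 9, pos = 3, neg = 6, p = 0.507812, fail to reject H0.


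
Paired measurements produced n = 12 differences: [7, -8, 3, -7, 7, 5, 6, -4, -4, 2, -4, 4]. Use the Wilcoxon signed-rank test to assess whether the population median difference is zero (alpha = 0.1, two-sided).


Step 1: Drop any zero differences (none here) and take |d_i|.
|d| = [7, 8, 3, 7, 7, 5, 6, 4, 4, 2, 4, 4]
Step 2: Midrank |d_i| (ties get averaged ranks).
ranks: |7|->10, |8|->12, |3|->2, |7|->10, |7|->10, |5|->7, |6|->8, |4|->4.5, |4|->4.5, |2|->1, |4|->4.5, |4|->4.5
Step 3: Attach original signs; sum ranks with positive sign and with negative sign.
W+ = 10 + 2 + 10 + 7 + 8 + 1 + 4.5 = 42.5
W- = 12 + 10 + 4.5 + 4.5 + 4.5 = 35.5
(Check: W+ + W- = 78 should equal n(n+1)/2 = 78.)
Step 4: Test statistic W = min(W+, W-) = 35.5.
Step 5: Ties in |d|, so use the tie-corrected normal approximation.
        E[W] = n(n+1)/4 = 12*13/4 = 39.
        Tie groups: |d|=4 (t=4), |d|=7 (t=3); sum(t^3 - t) = 84.
        Var[W] = n(n+1)(2n+1)/24 - sum(t^3-t)/48 = 3900/24 - 84/48 = 160.75.
        z = (W - E[W]) / sqrt(Var[W]) = (35.5 - 39) / 12.6787 = -0.2761.
        Two-sided p = 2*Phi(z) = 0.782507.
Step 6: alpha = 0.1. fail to reject H0.

W+ = 42.5, W- = 35.5, W = min = 35.5, p = 0.782507, fail to reject H0.


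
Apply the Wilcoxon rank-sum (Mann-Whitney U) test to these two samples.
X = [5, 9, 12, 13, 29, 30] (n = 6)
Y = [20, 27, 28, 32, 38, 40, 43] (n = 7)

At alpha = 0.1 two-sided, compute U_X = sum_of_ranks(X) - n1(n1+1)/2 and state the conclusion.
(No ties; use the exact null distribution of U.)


Step 1: Combine and sort all 13 observations; assign midranks.
sorted (value, group): (5,X), (9,X), (12,X), (13,X), (20,Y), (27,Y), (28,Y), (29,X), (30,X), (32,Y), (38,Y), (40,Y), (43,Y)
ranks: 5->1, 9->2, 12->3, 13->4, 20->5, 27->6, 28->7, 29->8, 30->9, 32->10, 38->11, 40->12, 43->13
Step 2: Rank sum for X: R1 = 1 + 2 + 3 + 4 + 8 + 9 = 27.
Step 3: U_X = R1 - n1(n1+1)/2 = 27 - 6*7/2 = 27 - 21 = 6.
       U_Y = n1*n2 - U_X = 42 - 6 = 36.
Step 4: No ties, so the exact null distribution of U (based on enumerating the C(13,6) = 1716 equally likely rank assignments) gives the two-sided p-value.
Step 5: p-value = 0.034965; compare to alpha = 0.1. reject H0.

U_X = 6, p = 0.034965, reject H0 at alpha = 0.1.


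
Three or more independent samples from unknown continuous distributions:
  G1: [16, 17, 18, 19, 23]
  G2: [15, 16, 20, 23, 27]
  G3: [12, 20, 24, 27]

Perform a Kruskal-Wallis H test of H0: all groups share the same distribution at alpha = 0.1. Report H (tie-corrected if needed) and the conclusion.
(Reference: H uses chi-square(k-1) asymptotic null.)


Step 1: Combine all N = 14 observations and assign midranks.
sorted (value, group, rank): (12,G3,1), (15,G2,2), (16,G1,3.5), (16,G2,3.5), (17,G1,5), (18,G1,6), (19,G1,7), (20,G2,8.5), (20,G3,8.5), (23,G1,10.5), (23,G2,10.5), (24,G3,12), (27,G2,13.5), (27,G3,13.5)
Step 2: Sum ranks within each group.
R_1 = 32 (n_1 = 5)
R_2 = 38 (n_2 = 5)
R_3 = 35 (n_3 = 4)
Step 3: H = 12/(N(N+1)) * sum(R_i^2/n_i) - 3(N+1)
     = 12/(14*15) * (32^2/5 + 38^2/5 + 35^2/4) - 3*15
     = 0.057143 * 799.85 - 45
     = 0.705714.
Step 4: Ties present; correction factor C = 1 - 24/(14^3 - 14) = 0.991209. Corrected H = 0.705714 / 0.991209 = 0.711973.
Step 5: Under H0, H ~ chi^2(2); p-value = 0.700482.
Step 6: alpha = 0.1. fail to reject H0.

H = 0.7120, df = 2, p = 0.700482, fail to reject H0.


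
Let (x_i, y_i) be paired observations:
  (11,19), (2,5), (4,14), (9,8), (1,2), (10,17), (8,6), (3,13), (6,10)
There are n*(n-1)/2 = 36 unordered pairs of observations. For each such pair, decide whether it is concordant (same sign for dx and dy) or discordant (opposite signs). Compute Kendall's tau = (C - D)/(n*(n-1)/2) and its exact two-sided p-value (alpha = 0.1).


Step 1: Enumerate the 36 unordered pairs (i,j) with i<j and classify each by sign(x_j-x_i) * sign(y_j-y_i).
  (1,2):dx=-9,dy=-14->C; (1,3):dx=-7,dy=-5->C; (1,4):dx=-2,dy=-11->C; (1,5):dx=-10,dy=-17->C
  (1,6):dx=-1,dy=-2->C; (1,7):dx=-3,dy=-13->C; (1,8):dx=-8,dy=-6->C; (1,9):dx=-5,dy=-9->C
  (2,3):dx=+2,dy=+9->C; (2,4):dx=+7,dy=+3->C; (2,5):dx=-1,dy=-3->C; (2,6):dx=+8,dy=+12->C
  (2,7):dx=+6,dy=+1->C; (2,8):dx=+1,dy=+8->C; (2,9):dx=+4,dy=+5->C; (3,4):dx=+5,dy=-6->D
  (3,5):dx=-3,dy=-12->C; (3,6):dx=+6,dy=+3->C; (3,7):dx=+4,dy=-8->D; (3,8):dx=-1,dy=-1->C
  (3,9):dx=+2,dy=-4->D; (4,5):dx=-8,dy=-6->C; (4,6):dx=+1,dy=+9->C; (4,7):dx=-1,dy=-2->C
  (4,8):dx=-6,dy=+5->D; (4,9):dx=-3,dy=+2->D; (5,6):dx=+9,dy=+15->C; (5,7):dx=+7,dy=+4->C
  (5,8):dx=+2,dy=+11->C; (5,9):dx=+5,dy=+8->C; (6,7):dx=-2,dy=-11->C; (6,8):dx=-7,dy=-4->C
  (6,9):dx=-4,dy=-7->C; (7,8):dx=-5,dy=+7->D; (7,9):dx=-2,dy=+4->D; (8,9):dx=+3,dy=-3->D
Step 2: C = 28, D = 8, total pairs = 36.
Step 3: tau = (C - D)/(n(n-1)/2) = (28 - 8)/36 = 0.555556.
Step 4: Exact two-sided p-value (enumerate n! = 362880 permutations of y under H0): p = 0.044615.
Step 5: alpha = 0.1. reject H0.

tau_b = 0.5556 (C=28, D=8), p = 0.044615, reject H0.


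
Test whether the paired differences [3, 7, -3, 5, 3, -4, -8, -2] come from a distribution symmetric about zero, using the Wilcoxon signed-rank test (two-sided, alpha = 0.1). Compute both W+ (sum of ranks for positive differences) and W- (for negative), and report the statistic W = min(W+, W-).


Step 1: Drop any zero differences (none here) and take |d_i|.
|d| = [3, 7, 3, 5, 3, 4, 8, 2]
Step 2: Midrank |d_i| (ties get averaged ranks).
ranks: |3|->3, |7|->7, |3|->3, |5|->6, |3|->3, |4|->5, |8|->8, |2|->1
Step 3: Attach original signs; sum ranks with positive sign and with negative sign.
W+ = 3 + 7 + 6 + 3 = 19
W- = 3 + 5 + 8 + 1 = 17
(Check: W+ + W- = 36 should equal n(n+1)/2 = 36.)
Step 4: Test statistic W = min(W+, W-) = 17.
Step 5: Ties in |d|, so use the tie-corrected normal approximation.
        E[W] = n(n+1)/4 = 8*9/4 = 18.
        Tie groups: |d|=3 (t=3); sum(t^3 - t) = 24.
        Var[W] = n(n+1)(2n+1)/24 - sum(t^3-t)/48 = 1224/24 - 24/48 = 50.5.
        z = (W - E[W]) / sqrt(Var[W]) = (17 - 18) / 7.1063 = -0.1407.
        Two-sided p = 2*Phi(z) = 0.888092.
Step 6: alpha = 0.1. fail to reject H0.

W+ = 19, W- = 17, W = min = 17, p = 0.888092, fail to reject H0.


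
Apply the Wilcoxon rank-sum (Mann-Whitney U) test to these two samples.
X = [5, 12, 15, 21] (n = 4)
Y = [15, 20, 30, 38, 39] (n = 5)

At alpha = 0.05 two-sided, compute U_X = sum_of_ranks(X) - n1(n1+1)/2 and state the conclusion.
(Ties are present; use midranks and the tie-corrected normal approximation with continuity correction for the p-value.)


Step 1: Combine and sort all 9 observations; assign midranks.
sorted (value, group): (5,X), (12,X), (15,X), (15,Y), (20,Y), (21,X), (30,Y), (38,Y), (39,Y)
ranks: 5->1, 12->2, 15->3.5, 15->3.5, 20->5, 21->6, 30->7, 38->8, 39->9
Step 2: Rank sum for X: R1 = 1 + 2 + 3.5 + 6 = 12.5.
Step 3: U_X = R1 - n1(n1+1)/2 = 12.5 - 4*5/2 = 12.5 - 10 = 2.5.
       U_Y = n1*n2 - U_X = 20 - 2.5 = 17.5.
Step 4: Ties are present, so use the tie-corrected normal approximation (with continuity correction) for the p-value.
Step 5: p-value = 0.085100; compare to alpha = 0.05. fail to reject H0.

U_X = 2.5, p = 0.085100, fail to reject H0 at alpha = 0.05.


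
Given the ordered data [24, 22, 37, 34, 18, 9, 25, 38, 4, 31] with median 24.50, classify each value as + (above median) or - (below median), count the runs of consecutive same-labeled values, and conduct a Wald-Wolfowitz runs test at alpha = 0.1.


Step 1: Compute median = 24.50; label A = above, B = below.
Labels in order: BBAABBAABA  (n_A = 5, n_B = 5)
Step 2: Count runs R = 6.
Step 3: Under H0 (random ordering), E[R] = 2*n_A*n_B/(n_A+n_B) + 1 = 2*5*5/10 + 1 = 6.0000.
        Var[R] = 2*n_A*n_B*(2*n_A*n_B - n_A - n_B) / ((n_A+n_B)^2 * (n_A+n_B-1)) = 2000/900 = 2.2222.
        SD[R] = 1.4907.
Step 4: R = E[R], so z = 0 with no continuity correction.
Step 5: Two-sided p-value via normal approximation = 2*(1 - Phi(|z|)) = 1.000000.
Step 6: alpha = 0.1. fail to reject H0.

R = 6, z = 0.0000, p = 1.000000, fail to reject H0.


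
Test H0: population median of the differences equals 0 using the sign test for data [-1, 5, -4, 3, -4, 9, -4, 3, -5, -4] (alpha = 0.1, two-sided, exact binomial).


Step 1: Discard zero differences. Original n = 10; n_eff = number of nonzero differences = 10.
Nonzero differences (with sign): -1, +5, -4, +3, -4, +9, -4, +3, -5, -4
Step 2: Count signs: positive = 4, negative = 6.
Step 3: Under H0: P(positive) = 0.5, so the number of positives S ~ Bin(10, 0.5).
Step 4: Two-sided exact p-value = sum of Bin(10,0.5) probabilities at or below the observed probability = 0.753906.
Step 5: alpha = 0.1. fail to reject H0.

n_eff = 10, pos = 4, neg = 6, p = 0.753906, fail to reject H0.


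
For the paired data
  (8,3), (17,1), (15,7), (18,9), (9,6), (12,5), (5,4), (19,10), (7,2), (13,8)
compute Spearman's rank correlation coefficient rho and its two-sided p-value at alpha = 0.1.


Step 1: Rank x and y separately (midranks; no ties here).
rank(x): 8->3, 17->8, 15->7, 18->9, 9->4, 12->5, 5->1, 19->10, 7->2, 13->6
rank(y): 3->3, 1->1, 7->7, 9->9, 6->6, 5->5, 4->4, 10->10, 2->2, 8->8
Step 2: d_i = R_x(i) - R_y(i); compute d_i^2.
  (3-3)^2=0, (8-1)^2=49, (7-7)^2=0, (9-9)^2=0, (4-6)^2=4, (5-5)^2=0, (1-4)^2=9, (10-10)^2=0, (2-2)^2=0, (6-8)^2=4
sum(d^2) = 66.
Step 3: rho = 1 - 6*66 / (10*(10^2 - 1)) = 1 - 396/990 = 0.600000.
Step 4: Under H0, t = rho * sqrt((n-2)/(1-rho^2)) = 2.1213 ~ t(8).
Step 5: Two-sided p-value from the t-distribution with 8 df = 0.066688.
Step 6: alpha = 0.1. reject H0.

rho = 0.6000, p = 0.066688, reject H0 at alpha = 0.1.


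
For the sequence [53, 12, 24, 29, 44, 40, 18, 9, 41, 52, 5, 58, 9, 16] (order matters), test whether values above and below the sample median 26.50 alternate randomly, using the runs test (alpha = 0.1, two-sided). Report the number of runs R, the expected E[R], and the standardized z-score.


Step 1: Compute median = 26.50; label A = above, B = below.
Labels in order: ABBAAABBAABABB  (n_A = 7, n_B = 7)
Step 2: Count runs R = 8.
Step 3: Under H0 (random ordering), E[R] = 2*n_A*n_B/(n_A+n_B) + 1 = 2*7*7/14 + 1 = 8.0000.
        Var[R] = 2*n_A*n_B*(2*n_A*n_B - n_A - n_B) / ((n_A+n_B)^2 * (n_A+n_B-1)) = 8232/2548 = 3.2308.
        SD[R] = 1.7974.
Step 4: R = E[R], so z = 0 with no continuity correction.
Step 5: Two-sided p-value via normal approximation = 2*(1 - Phi(|z|)) = 1.000000.
Step 6: alpha = 0.1. fail to reject H0.

R = 8, z = 0.0000, p = 1.000000, fail to reject H0.


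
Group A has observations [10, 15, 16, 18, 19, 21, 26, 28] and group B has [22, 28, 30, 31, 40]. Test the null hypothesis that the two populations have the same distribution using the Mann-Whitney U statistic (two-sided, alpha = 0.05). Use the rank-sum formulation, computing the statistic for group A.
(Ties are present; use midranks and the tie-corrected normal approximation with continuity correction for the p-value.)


Step 1: Combine and sort all 13 observations; assign midranks.
sorted (value, group): (10,X), (15,X), (16,X), (18,X), (19,X), (21,X), (22,Y), (26,X), (28,X), (28,Y), (30,Y), (31,Y), (40,Y)
ranks: 10->1, 15->2, 16->3, 18->4, 19->5, 21->6, 22->7, 26->8, 28->9.5, 28->9.5, 30->11, 31->12, 40->13
Step 2: Rank sum for X: R1 = 1 + 2 + 3 + 4 + 5 + 6 + 8 + 9.5 = 38.5.
Step 3: U_X = R1 - n1(n1+1)/2 = 38.5 - 8*9/2 = 38.5 - 36 = 2.5.
       U_Y = n1*n2 - U_X = 40 - 2.5 = 37.5.
Step 4: Ties are present, so use the tie-corrected normal approximation (with continuity correction) for the p-value.
Step 5: p-value = 0.012704; compare to alpha = 0.05. reject H0.

U_X = 2.5, p = 0.012704, reject H0 at alpha = 0.05.


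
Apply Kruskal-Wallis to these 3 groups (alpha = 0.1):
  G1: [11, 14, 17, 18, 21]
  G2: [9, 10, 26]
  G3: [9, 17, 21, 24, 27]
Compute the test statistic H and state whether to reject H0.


Step 1: Combine all N = 13 observations and assign midranks.
sorted (value, group, rank): (9,G2,1.5), (9,G3,1.5), (10,G2,3), (11,G1,4), (14,G1,5), (17,G1,6.5), (17,G3,6.5), (18,G1,8), (21,G1,9.5), (21,G3,9.5), (24,G3,11), (26,G2,12), (27,G3,13)
Step 2: Sum ranks within each group.
R_1 = 33 (n_1 = 5)
R_2 = 16.5 (n_2 = 3)
R_3 = 41.5 (n_3 = 5)
Step 3: H = 12/(N(N+1)) * sum(R_i^2/n_i) - 3(N+1)
     = 12/(13*14) * (33^2/5 + 16.5^2/3 + 41.5^2/5) - 3*14
     = 0.065934 * 653 - 42
     = 1.054945.
Step 4: Ties present; correction factor C = 1 - 18/(13^3 - 13) = 0.991758. Corrected H = 1.054945 / 0.991758 = 1.063712.
Step 5: Under H0, H ~ chi^2(2); p-value = 0.587514.
Step 6: alpha = 0.1. fail to reject H0.

H = 1.0637, df = 2, p = 0.587514, fail to reject H0.


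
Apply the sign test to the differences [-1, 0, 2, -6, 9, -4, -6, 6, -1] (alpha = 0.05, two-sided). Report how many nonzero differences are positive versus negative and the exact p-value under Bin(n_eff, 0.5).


Step 1: Discard zero differences. Original n = 9; n_eff = number of nonzero differences = 8.
Nonzero differences (with sign): -1, +2, -6, +9, -4, -6, +6, -1
Step 2: Count signs: positive = 3, negative = 5.
Step 3: Under H0: P(positive) = 0.5, so the number of positives S ~ Bin(8, 0.5).
Step 4: Two-sided exact p-value = sum of Bin(8,0.5) probabilities at or below the observed probability = 0.726562.
Step 5: alpha = 0.05. fail to reject H0.

n_eff = 8, pos = 3, neg = 5, p = 0.726562, fail to reject H0.


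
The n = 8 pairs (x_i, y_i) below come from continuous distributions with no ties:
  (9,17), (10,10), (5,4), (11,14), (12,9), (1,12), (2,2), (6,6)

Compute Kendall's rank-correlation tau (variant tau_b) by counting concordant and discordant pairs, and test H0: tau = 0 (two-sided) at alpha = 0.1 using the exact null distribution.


Step 1: Enumerate the 28 unordered pairs (i,j) with i<j and classify each by sign(x_j-x_i) * sign(y_j-y_i).
  (1,2):dx=+1,dy=-7->D; (1,3):dx=-4,dy=-13->C; (1,4):dx=+2,dy=-3->D; (1,5):dx=+3,dy=-8->D
  (1,6):dx=-8,dy=-5->C; (1,7):dx=-7,dy=-15->C; (1,8):dx=-3,dy=-11->C; (2,3):dx=-5,dy=-6->C
  (2,4):dx=+1,dy=+4->C; (2,5):dx=+2,dy=-1->D; (2,6):dx=-9,dy=+2->D; (2,7):dx=-8,dy=-8->C
  (2,8):dx=-4,dy=-4->C; (3,4):dx=+6,dy=+10->C; (3,5):dx=+7,dy=+5->C; (3,6):dx=-4,dy=+8->D
  (3,7):dx=-3,dy=-2->C; (3,8):dx=+1,dy=+2->C; (4,5):dx=+1,dy=-5->D; (4,6):dx=-10,dy=-2->C
  (4,7):dx=-9,dy=-12->C; (4,8):dx=-5,dy=-8->C; (5,6):dx=-11,dy=+3->D; (5,7):dx=-10,dy=-7->C
  (5,8):dx=-6,dy=-3->C; (6,7):dx=+1,dy=-10->D; (6,8):dx=+5,dy=-6->D; (7,8):dx=+4,dy=+4->C
Step 2: C = 18, D = 10, total pairs = 28.
Step 3: tau = (C - D)/(n(n-1)/2) = (18 - 10)/28 = 0.285714.
Step 4: Exact two-sided p-value (enumerate n! = 40320 permutations of y under H0): p = 0.398760.
Step 5: alpha = 0.1. fail to reject H0.

tau_b = 0.2857 (C=18, D=10), p = 0.398760, fail to reject H0.


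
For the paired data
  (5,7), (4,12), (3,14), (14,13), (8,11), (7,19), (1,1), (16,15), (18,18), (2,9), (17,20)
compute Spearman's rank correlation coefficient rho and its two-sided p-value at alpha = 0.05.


Step 1: Rank x and y separately (midranks; no ties here).
rank(x): 5->5, 4->4, 3->3, 14->8, 8->7, 7->6, 1->1, 16->9, 18->11, 2->2, 17->10
rank(y): 7->2, 12->5, 14->7, 13->6, 11->4, 19->10, 1->1, 15->8, 18->9, 9->3, 20->11
Step 2: d_i = R_x(i) - R_y(i); compute d_i^2.
  (5-2)^2=9, (4-5)^2=1, (3-7)^2=16, (8-6)^2=4, (7-4)^2=9, (6-10)^2=16, (1-1)^2=0, (9-8)^2=1, (11-9)^2=4, (2-3)^2=1, (10-11)^2=1
sum(d^2) = 62.
Step 3: rho = 1 - 6*62 / (11*(11^2 - 1)) = 1 - 372/1320 = 0.718182.
Step 4: Under H0, t = rho * sqrt((n-2)/(1-rho^2)) = 3.0963 ~ t(9).
Step 5: Two-sided p-value from the t-distribution with 9 df = 0.012800.
Step 6: alpha = 0.05. reject H0.

rho = 0.7182, p = 0.012800, reject H0 at alpha = 0.05.


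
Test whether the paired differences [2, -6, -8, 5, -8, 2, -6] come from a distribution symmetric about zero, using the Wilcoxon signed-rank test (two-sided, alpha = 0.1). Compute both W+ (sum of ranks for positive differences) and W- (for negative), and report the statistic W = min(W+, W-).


Step 1: Drop any zero differences (none here) and take |d_i|.
|d| = [2, 6, 8, 5, 8, 2, 6]
Step 2: Midrank |d_i| (ties get averaged ranks).
ranks: |2|->1.5, |6|->4.5, |8|->6.5, |5|->3, |8|->6.5, |2|->1.5, |6|->4.5
Step 3: Attach original signs; sum ranks with positive sign and with negative sign.
W+ = 1.5 + 3 + 1.5 = 6
W- = 4.5 + 6.5 + 6.5 + 4.5 = 22
(Check: W+ + W- = 28 should equal n(n+1)/2 = 28.)
Step 4: Test statistic W = min(W+, W-) = 6.
Step 5: Ties in |d|, so use the tie-corrected normal approximation.
        E[W] = n(n+1)/4 = 7*8/4 = 14.
        Tie groups: |d|=2 (t=2), |d|=6 (t=2), |d|=8 (t=2); sum(t^3 - t) = 18.
        Var[W] = n(n+1)(2n+1)/24 - sum(t^3-t)/48 = 840/24 - 18/48 = 34.625.
        z = (W - E[W]) / sqrt(Var[W]) = (6 - 14) / 5.8843 = -1.3595.
        Two-sided p = 2*Phi(z) = 0.173972.
Step 6: alpha = 0.1. fail to reject H0.

W+ = 6, W- = 22, W = min = 6, p = 0.173972, fail to reject H0.


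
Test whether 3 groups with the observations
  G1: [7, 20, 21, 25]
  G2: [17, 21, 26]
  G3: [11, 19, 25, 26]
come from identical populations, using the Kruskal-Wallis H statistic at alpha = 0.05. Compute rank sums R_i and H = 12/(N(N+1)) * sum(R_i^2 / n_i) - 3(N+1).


Step 1: Combine all N = 11 observations and assign midranks.
sorted (value, group, rank): (7,G1,1), (11,G3,2), (17,G2,3), (19,G3,4), (20,G1,5), (21,G1,6.5), (21,G2,6.5), (25,G1,8.5), (25,G3,8.5), (26,G2,10.5), (26,G3,10.5)
Step 2: Sum ranks within each group.
R_1 = 21 (n_1 = 4)
R_2 = 20 (n_2 = 3)
R_3 = 25 (n_3 = 4)
Step 3: H = 12/(N(N+1)) * sum(R_i^2/n_i) - 3(N+1)
     = 12/(11*12) * (21^2/4 + 20^2/3 + 25^2/4) - 3*12
     = 0.090909 * 399.833 - 36
     = 0.348485.
Step 4: Ties present; correction factor C = 1 - 18/(11^3 - 11) = 0.986364. Corrected H = 0.348485 / 0.986364 = 0.353303.
Step 5: Under H0, H ~ chi^2(2); p-value = 0.838072.
Step 6: alpha = 0.05. fail to reject H0.

H = 0.3533, df = 2, p = 0.838072, fail to reject H0.


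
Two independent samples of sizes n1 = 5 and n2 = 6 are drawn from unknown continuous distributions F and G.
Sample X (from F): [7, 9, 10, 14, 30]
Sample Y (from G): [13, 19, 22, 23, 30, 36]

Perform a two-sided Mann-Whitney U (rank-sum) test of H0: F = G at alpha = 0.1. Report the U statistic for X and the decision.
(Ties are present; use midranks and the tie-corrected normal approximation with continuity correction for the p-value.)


Step 1: Combine and sort all 11 observations; assign midranks.
sorted (value, group): (7,X), (9,X), (10,X), (13,Y), (14,X), (19,Y), (22,Y), (23,Y), (30,X), (30,Y), (36,Y)
ranks: 7->1, 9->2, 10->3, 13->4, 14->5, 19->6, 22->7, 23->8, 30->9.5, 30->9.5, 36->11
Step 2: Rank sum for X: R1 = 1 + 2 + 3 + 5 + 9.5 = 20.5.
Step 3: U_X = R1 - n1(n1+1)/2 = 20.5 - 5*6/2 = 20.5 - 15 = 5.5.
       U_Y = n1*n2 - U_X = 30 - 5.5 = 24.5.
Step 4: Ties are present, so use the tie-corrected normal approximation (with continuity correction) for the p-value.
Step 5: p-value = 0.099576; compare to alpha = 0.1. reject H0.

U_X = 5.5, p = 0.099576, reject H0 at alpha = 0.1.


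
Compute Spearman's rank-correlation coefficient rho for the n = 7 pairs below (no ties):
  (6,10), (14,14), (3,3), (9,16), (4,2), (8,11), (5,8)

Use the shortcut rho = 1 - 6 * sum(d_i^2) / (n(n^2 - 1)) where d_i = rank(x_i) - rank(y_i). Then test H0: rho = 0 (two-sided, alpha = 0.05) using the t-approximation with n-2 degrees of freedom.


Step 1: Rank x and y separately (midranks; no ties here).
rank(x): 6->4, 14->7, 3->1, 9->6, 4->2, 8->5, 5->3
rank(y): 10->4, 14->6, 3->2, 16->7, 2->1, 11->5, 8->3
Step 2: d_i = R_x(i) - R_y(i); compute d_i^2.
  (4-4)^2=0, (7-6)^2=1, (1-2)^2=1, (6-7)^2=1, (2-1)^2=1, (5-5)^2=0, (3-3)^2=0
sum(d^2) = 4.
Step 3: rho = 1 - 6*4 / (7*(7^2 - 1)) = 1 - 24/336 = 0.928571.
Step 4: Under H0, t = rho * sqrt((n-2)/(1-rho^2)) = 5.5943 ~ t(5).
Step 5: Two-sided p-value from the t-distribution with 5 df = 0.002519.
Step 6: alpha = 0.05. reject H0.

rho = 0.9286, p = 0.002519, reject H0 at alpha = 0.05.


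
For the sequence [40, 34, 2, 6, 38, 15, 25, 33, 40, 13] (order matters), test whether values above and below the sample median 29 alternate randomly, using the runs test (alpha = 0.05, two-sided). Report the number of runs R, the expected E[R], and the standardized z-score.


Step 1: Compute median = 29; label A = above, B = below.
Labels in order: AABBABBAAB  (n_A = 5, n_B = 5)
Step 2: Count runs R = 6.
Step 3: Under H0 (random ordering), E[R] = 2*n_A*n_B/(n_A+n_B) + 1 = 2*5*5/10 + 1 = 6.0000.
        Var[R] = 2*n_A*n_B*(2*n_A*n_B - n_A - n_B) / ((n_A+n_B)^2 * (n_A+n_B-1)) = 2000/900 = 2.2222.
        SD[R] = 1.4907.
Step 4: R = E[R], so z = 0 with no continuity correction.
Step 5: Two-sided p-value via normal approximation = 2*(1 - Phi(|z|)) = 1.000000.
Step 6: alpha = 0.05. fail to reject H0.

R = 6, z = 0.0000, p = 1.000000, fail to reject H0.


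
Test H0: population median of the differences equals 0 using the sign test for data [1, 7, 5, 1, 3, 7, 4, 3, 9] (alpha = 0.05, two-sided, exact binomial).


Step 1: Discard zero differences. Original n = 9; n_eff = number of nonzero differences = 9.
Nonzero differences (with sign): +1, +7, +5, +1, +3, +7, +4, +3, +9
Step 2: Count signs: positive = 9, negative = 0.
Step 3: Under H0: P(positive) = 0.5, so the number of positives S ~ Bin(9, 0.5).
Step 4: Two-sided exact p-value = sum of Bin(9,0.5) probabilities at or below the observed probability = 0.003906.
Step 5: alpha = 0.05. reject H0.

n_eff = 9, pos = 9, neg = 0, p = 0.003906, reject H0.


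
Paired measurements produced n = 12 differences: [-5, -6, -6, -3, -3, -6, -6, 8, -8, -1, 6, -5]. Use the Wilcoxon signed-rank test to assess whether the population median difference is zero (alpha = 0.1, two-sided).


Step 1: Drop any zero differences (none here) and take |d_i|.
|d| = [5, 6, 6, 3, 3, 6, 6, 8, 8, 1, 6, 5]
Step 2: Midrank |d_i| (ties get averaged ranks).
ranks: |5|->4.5, |6|->8, |6|->8, |3|->2.5, |3|->2.5, |6|->8, |6|->8, |8|->11.5, |8|->11.5, |1|->1, |6|->8, |5|->4.5
Step 3: Attach original signs; sum ranks with positive sign and with negative sign.
W+ = 11.5 + 8 = 19.5
W- = 4.5 + 8 + 8 + 2.5 + 2.5 + 8 + 8 + 11.5 + 1 + 4.5 = 58.5
(Check: W+ + W- = 78 should equal n(n+1)/2 = 78.)
Step 4: Test statistic W = min(W+, W-) = 19.5.
Step 5: Ties in |d|, so use the tie-corrected normal approximation.
        E[W] = n(n+1)/4 = 12*13/4 = 39.
        Tie groups: |d|=3 (t=2), |d|=5 (t=2), |d|=6 (t=5), |d|=8 (t=2); sum(t^3 - t) = 138.
        Var[W] = n(n+1)(2n+1)/24 - sum(t^3-t)/48 = 3900/24 - 138/48 = 159.625.
        z = (W - E[W]) / sqrt(Var[W]) = (19.5 - 39) / 12.6343 = -1.5434.
        Two-sided p = 2*Phi(z) = 0.122729.
Step 6: alpha = 0.1. fail to reject H0.

W+ = 19.5, W- = 58.5, W = min = 19.5, p = 0.122729, fail to reject H0.


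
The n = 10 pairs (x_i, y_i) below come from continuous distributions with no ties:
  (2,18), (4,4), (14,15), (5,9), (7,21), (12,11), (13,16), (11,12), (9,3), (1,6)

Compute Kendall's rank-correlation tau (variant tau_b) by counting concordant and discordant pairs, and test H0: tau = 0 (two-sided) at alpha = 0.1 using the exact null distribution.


Step 1: Enumerate the 45 unordered pairs (i,j) with i<j and classify each by sign(x_j-x_i) * sign(y_j-y_i).
  (1,2):dx=+2,dy=-14->D; (1,3):dx=+12,dy=-3->D; (1,4):dx=+3,dy=-9->D; (1,5):dx=+5,dy=+3->C
  (1,6):dx=+10,dy=-7->D; (1,7):dx=+11,dy=-2->D; (1,8):dx=+9,dy=-6->D; (1,9):dx=+7,dy=-15->D
  (1,10):dx=-1,dy=-12->C; (2,3):dx=+10,dy=+11->C; (2,4):dx=+1,dy=+5->C; (2,5):dx=+3,dy=+17->C
  (2,6):dx=+8,dy=+7->C; (2,7):dx=+9,dy=+12->C; (2,8):dx=+7,dy=+8->C; (2,9):dx=+5,dy=-1->D
  (2,10):dx=-3,dy=+2->D; (3,4):dx=-9,dy=-6->C; (3,5):dx=-7,dy=+6->D; (3,6):dx=-2,dy=-4->C
  (3,7):dx=-1,dy=+1->D; (3,8):dx=-3,dy=-3->C; (3,9):dx=-5,dy=-12->C; (3,10):dx=-13,dy=-9->C
  (4,5):dx=+2,dy=+12->C; (4,6):dx=+7,dy=+2->C; (4,7):dx=+8,dy=+7->C; (4,8):dx=+6,dy=+3->C
  (4,9):dx=+4,dy=-6->D; (4,10):dx=-4,dy=-3->C; (5,6):dx=+5,dy=-10->D; (5,7):dx=+6,dy=-5->D
  (5,8):dx=+4,dy=-9->D; (5,9):dx=+2,dy=-18->D; (5,10):dx=-6,dy=-15->C; (6,7):dx=+1,dy=+5->C
  (6,8):dx=-1,dy=+1->D; (6,9):dx=-3,dy=-8->C; (6,10):dx=-11,dy=-5->C; (7,8):dx=-2,dy=-4->C
  (7,9):dx=-4,dy=-13->C; (7,10):dx=-12,dy=-10->C; (8,9):dx=-2,dy=-9->C; (8,10):dx=-10,dy=-6->C
  (9,10):dx=-8,dy=+3->D
Step 2: C = 27, D = 18, total pairs = 45.
Step 3: tau = (C - D)/(n(n-1)/2) = (27 - 18)/45 = 0.200000.
Step 4: Exact two-sided p-value (enumerate n! = 3628800 permutations of y under H0): p = 0.484313.
Step 5: alpha = 0.1. fail to reject H0.

tau_b = 0.2000 (C=27, D=18), p = 0.484313, fail to reject H0.


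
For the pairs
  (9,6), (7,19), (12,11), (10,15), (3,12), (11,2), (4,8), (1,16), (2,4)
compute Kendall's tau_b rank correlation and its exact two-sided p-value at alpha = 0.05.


Step 1: Enumerate the 36 unordered pairs (i,j) with i<j and classify each by sign(x_j-x_i) * sign(y_j-y_i).
  (1,2):dx=-2,dy=+13->D; (1,3):dx=+3,dy=+5->C; (1,4):dx=+1,dy=+9->C; (1,5):dx=-6,dy=+6->D
  (1,6):dx=+2,dy=-4->D; (1,7):dx=-5,dy=+2->D; (1,8):dx=-8,dy=+10->D; (1,9):dx=-7,dy=-2->C
  (2,3):dx=+5,dy=-8->D; (2,4):dx=+3,dy=-4->D; (2,5):dx=-4,dy=-7->C; (2,6):dx=+4,dy=-17->D
  (2,7):dx=-3,dy=-11->C; (2,8):dx=-6,dy=-3->C; (2,9):dx=-5,dy=-15->C; (3,4):dx=-2,dy=+4->D
  (3,5):dx=-9,dy=+1->D; (3,6):dx=-1,dy=-9->C; (3,7):dx=-8,dy=-3->C; (3,8):dx=-11,dy=+5->D
  (3,9):dx=-10,dy=-7->C; (4,5):dx=-7,dy=-3->C; (4,6):dx=+1,dy=-13->D; (4,7):dx=-6,dy=-7->C
  (4,8):dx=-9,dy=+1->D; (4,9):dx=-8,dy=-11->C; (5,6):dx=+8,dy=-10->D; (5,7):dx=+1,dy=-4->D
  (5,8):dx=-2,dy=+4->D; (5,9):dx=-1,dy=-8->C; (6,7):dx=-7,dy=+6->D; (6,8):dx=-10,dy=+14->D
  (6,9):dx=-9,dy=+2->D; (7,8):dx=-3,dy=+8->D; (7,9):dx=-2,dy=-4->C; (8,9):dx=+1,dy=-12->D
Step 2: C = 15, D = 21, total pairs = 36.
Step 3: tau = (C - D)/(n(n-1)/2) = (15 - 21)/36 = -0.166667.
Step 4: Exact two-sided p-value (enumerate n! = 362880 permutations of y under H0): p = 0.612202.
Step 5: alpha = 0.05. fail to reject H0.

tau_b = -0.1667 (C=15, D=21), p = 0.612202, fail to reject H0.


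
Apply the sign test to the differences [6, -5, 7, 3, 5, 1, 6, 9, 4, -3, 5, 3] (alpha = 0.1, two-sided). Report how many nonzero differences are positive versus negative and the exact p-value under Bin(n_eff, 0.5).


Step 1: Discard zero differences. Original n = 12; n_eff = number of nonzero differences = 12.
Nonzero differences (with sign): +6, -5, +7, +3, +5, +1, +6, +9, +4, -3, +5, +3
Step 2: Count signs: positive = 10, negative = 2.
Step 3: Under H0: P(positive) = 0.5, so the number of positives S ~ Bin(12, 0.5).
Step 4: Two-sided exact p-value = sum of Bin(12,0.5) probabilities at or below the observed probability = 0.038574.
Step 5: alpha = 0.1. reject H0.

n_eff = 12, pos = 10, neg = 2, p = 0.038574, reject H0.


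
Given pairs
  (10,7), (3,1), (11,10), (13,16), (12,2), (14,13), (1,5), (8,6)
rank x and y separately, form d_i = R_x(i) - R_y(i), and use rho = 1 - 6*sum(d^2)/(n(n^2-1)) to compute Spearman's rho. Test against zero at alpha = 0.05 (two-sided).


Step 1: Rank x and y separately (midranks; no ties here).
rank(x): 10->4, 3->2, 11->5, 13->7, 12->6, 14->8, 1->1, 8->3
rank(y): 7->5, 1->1, 10->6, 16->8, 2->2, 13->7, 5->3, 6->4
Step 2: d_i = R_x(i) - R_y(i); compute d_i^2.
  (4-5)^2=1, (2-1)^2=1, (5-6)^2=1, (7-8)^2=1, (6-2)^2=16, (8-7)^2=1, (1-3)^2=4, (3-4)^2=1
sum(d^2) = 26.
Step 3: rho = 1 - 6*26 / (8*(8^2 - 1)) = 1 - 156/504 = 0.690476.
Step 4: Under H0, t = rho * sqrt((n-2)/(1-rho^2)) = 2.3382 ~ t(6).
Step 5: Two-sided p-value from the t-distribution with 6 df = 0.057990.
Step 6: alpha = 0.05. fail to reject H0.

rho = 0.6905, p = 0.057990, fail to reject H0 at alpha = 0.05.


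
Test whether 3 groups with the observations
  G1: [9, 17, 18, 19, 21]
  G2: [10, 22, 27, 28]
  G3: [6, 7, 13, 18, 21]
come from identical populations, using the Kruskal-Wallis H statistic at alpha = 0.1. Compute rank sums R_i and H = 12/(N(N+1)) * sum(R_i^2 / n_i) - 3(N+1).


Step 1: Combine all N = 14 observations and assign midranks.
sorted (value, group, rank): (6,G3,1), (7,G3,2), (9,G1,3), (10,G2,4), (13,G3,5), (17,G1,6), (18,G1,7.5), (18,G3,7.5), (19,G1,9), (21,G1,10.5), (21,G3,10.5), (22,G2,12), (27,G2,13), (28,G2,14)
Step 2: Sum ranks within each group.
R_1 = 36 (n_1 = 5)
R_2 = 43 (n_2 = 4)
R_3 = 26 (n_3 = 5)
Step 3: H = 12/(N(N+1)) * sum(R_i^2/n_i) - 3(N+1)
     = 12/(14*15) * (36^2/5 + 43^2/4 + 26^2/5) - 3*15
     = 0.057143 * 856.65 - 45
     = 3.951429.
Step 4: Ties present; correction factor C = 1 - 12/(14^3 - 14) = 0.995604. Corrected H = 3.951429 / 0.995604 = 3.968874.
Step 5: Under H0, H ~ chi^2(2); p-value = 0.137458.
Step 6: alpha = 0.1. fail to reject H0.

H = 3.9689, df = 2, p = 0.137458, fail to reject H0.


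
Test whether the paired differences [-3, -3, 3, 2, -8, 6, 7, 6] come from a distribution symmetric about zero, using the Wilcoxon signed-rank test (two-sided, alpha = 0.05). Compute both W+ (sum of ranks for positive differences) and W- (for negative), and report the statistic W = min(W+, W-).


Step 1: Drop any zero differences (none here) and take |d_i|.
|d| = [3, 3, 3, 2, 8, 6, 7, 6]
Step 2: Midrank |d_i| (ties get averaged ranks).
ranks: |3|->3, |3|->3, |3|->3, |2|->1, |8|->8, |6|->5.5, |7|->7, |6|->5.5
Step 3: Attach original signs; sum ranks with positive sign and with negative sign.
W+ = 3 + 1 + 5.5 + 7 + 5.5 = 22
W- = 3 + 3 + 8 = 14
(Check: W+ + W- = 36 should equal n(n+1)/2 = 36.)
Step 4: Test statistic W = min(W+, W-) = 14.
Step 5: Ties in |d|, so use the tie-corrected normal approximation.
        E[W] = n(n+1)/4 = 8*9/4 = 18.
        Tie groups: |d|=3 (t=3), |d|=6 (t=2); sum(t^3 - t) = 30.
        Var[W] = n(n+1)(2n+1)/24 - sum(t^3-t)/48 = 1224/24 - 30/48 = 50.375.
        z = (W - E[W]) / sqrt(Var[W]) = (14 - 18) / 7.0975 = -0.5636.
        Two-sided p = 2*Phi(z) = 0.573043.
Step 6: alpha = 0.05. fail to reject H0.

W+ = 22, W- = 14, W = min = 14, p = 0.573043, fail to reject H0.


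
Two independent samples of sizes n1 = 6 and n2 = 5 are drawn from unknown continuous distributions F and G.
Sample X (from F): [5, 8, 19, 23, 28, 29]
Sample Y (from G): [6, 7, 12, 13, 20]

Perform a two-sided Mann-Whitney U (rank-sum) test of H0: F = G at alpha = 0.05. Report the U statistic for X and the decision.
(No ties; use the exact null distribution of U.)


Step 1: Combine and sort all 11 observations; assign midranks.
sorted (value, group): (5,X), (6,Y), (7,Y), (8,X), (12,Y), (13,Y), (19,X), (20,Y), (23,X), (28,X), (29,X)
ranks: 5->1, 6->2, 7->3, 8->4, 12->5, 13->6, 19->7, 20->8, 23->9, 28->10, 29->11
Step 2: Rank sum for X: R1 = 1 + 4 + 7 + 9 + 10 + 11 = 42.
Step 3: U_X = R1 - n1(n1+1)/2 = 42 - 6*7/2 = 42 - 21 = 21.
       U_Y = n1*n2 - U_X = 30 - 21 = 9.
Step 4: No ties, so the exact null distribution of U (based on enumerating the C(11,6) = 462 equally likely rank assignments) gives the two-sided p-value.
Step 5: p-value = 0.329004; compare to alpha = 0.05. fail to reject H0.

U_X = 21, p = 0.329004, fail to reject H0 at alpha = 0.05.


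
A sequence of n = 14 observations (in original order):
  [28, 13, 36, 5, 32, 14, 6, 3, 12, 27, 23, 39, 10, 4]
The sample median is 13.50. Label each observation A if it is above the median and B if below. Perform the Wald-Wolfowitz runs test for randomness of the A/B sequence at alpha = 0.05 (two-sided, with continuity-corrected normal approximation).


Step 1: Compute median = 13.50; label A = above, B = below.
Labels in order: ABABAABBBAAABB  (n_A = 7, n_B = 7)
Step 2: Count runs R = 8.
Step 3: Under H0 (random ordering), E[R] = 2*n_A*n_B/(n_A+n_B) + 1 = 2*7*7/14 + 1 = 8.0000.
        Var[R] = 2*n_A*n_B*(2*n_A*n_B - n_A - n_B) / ((n_A+n_B)^2 * (n_A+n_B-1)) = 8232/2548 = 3.2308.
        SD[R] = 1.7974.
Step 4: R = E[R], so z = 0 with no continuity correction.
Step 5: Two-sided p-value via normal approximation = 2*(1 - Phi(|z|)) = 1.000000.
Step 6: alpha = 0.05. fail to reject H0.

R = 8, z = 0.0000, p = 1.000000, fail to reject H0.


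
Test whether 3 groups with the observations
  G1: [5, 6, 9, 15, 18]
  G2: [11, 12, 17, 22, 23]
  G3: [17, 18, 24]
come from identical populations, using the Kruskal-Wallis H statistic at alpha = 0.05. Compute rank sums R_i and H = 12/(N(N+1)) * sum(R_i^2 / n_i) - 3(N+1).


Step 1: Combine all N = 13 observations and assign midranks.
sorted (value, group, rank): (5,G1,1), (6,G1,2), (9,G1,3), (11,G2,4), (12,G2,5), (15,G1,6), (17,G2,7.5), (17,G3,7.5), (18,G1,9.5), (18,G3,9.5), (22,G2,11), (23,G2,12), (24,G3,13)
Step 2: Sum ranks within each group.
R_1 = 21.5 (n_1 = 5)
R_2 = 39.5 (n_2 = 5)
R_3 = 30 (n_3 = 3)
Step 3: H = 12/(N(N+1)) * sum(R_i^2/n_i) - 3(N+1)
     = 12/(13*14) * (21.5^2/5 + 39.5^2/5 + 30^2/3) - 3*14
     = 0.065934 * 704.5 - 42
     = 4.450549.
Step 4: Ties present; correction factor C = 1 - 12/(13^3 - 13) = 0.994505. Corrected H = 4.450549 / 0.994505 = 4.475138.
Step 5: Under H0, H ~ chi^2(2); p-value = 0.106718.
Step 6: alpha = 0.05. fail to reject H0.

H = 4.4751, df = 2, p = 0.106718, fail to reject H0.


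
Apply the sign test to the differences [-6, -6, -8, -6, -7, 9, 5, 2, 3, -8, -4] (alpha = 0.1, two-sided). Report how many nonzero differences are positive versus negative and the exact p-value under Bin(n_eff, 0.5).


Step 1: Discard zero differences. Original n = 11; n_eff = number of nonzero differences = 11.
Nonzero differences (with sign): -6, -6, -8, -6, -7, +9, +5, +2, +3, -8, -4
Step 2: Count signs: positive = 4, negative = 7.
Step 3: Under H0: P(positive) = 0.5, so the number of positives S ~ Bin(11, 0.5).
Step 4: Two-sided exact p-value = sum of Bin(11,0.5) probabilities at or below the observed probability = 0.548828.
Step 5: alpha = 0.1. fail to reject H0.

n_eff = 11, pos = 4, neg = 7, p = 0.548828, fail to reject H0.


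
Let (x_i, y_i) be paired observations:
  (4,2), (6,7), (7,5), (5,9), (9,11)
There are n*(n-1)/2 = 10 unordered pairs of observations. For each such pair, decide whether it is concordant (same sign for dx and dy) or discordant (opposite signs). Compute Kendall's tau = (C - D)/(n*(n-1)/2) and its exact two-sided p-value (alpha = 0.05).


Step 1: Enumerate the 10 unordered pairs (i,j) with i<j and classify each by sign(x_j-x_i) * sign(y_j-y_i).
  (1,2):dx=+2,dy=+5->C; (1,3):dx=+3,dy=+3->C; (1,4):dx=+1,dy=+7->C; (1,5):dx=+5,dy=+9->C
  (2,3):dx=+1,dy=-2->D; (2,4):dx=-1,dy=+2->D; (2,5):dx=+3,dy=+4->C; (3,4):dx=-2,dy=+4->D
  (3,5):dx=+2,dy=+6->C; (4,5):dx=+4,dy=+2->C
Step 2: C = 7, D = 3, total pairs = 10.
Step 3: tau = (C - D)/(n(n-1)/2) = (7 - 3)/10 = 0.400000.
Step 4: Exact two-sided p-value (enumerate n! = 120 permutations of y under H0): p = 0.483333.
Step 5: alpha = 0.05. fail to reject H0.

tau_b = 0.4000 (C=7, D=3), p = 0.483333, fail to reject H0.


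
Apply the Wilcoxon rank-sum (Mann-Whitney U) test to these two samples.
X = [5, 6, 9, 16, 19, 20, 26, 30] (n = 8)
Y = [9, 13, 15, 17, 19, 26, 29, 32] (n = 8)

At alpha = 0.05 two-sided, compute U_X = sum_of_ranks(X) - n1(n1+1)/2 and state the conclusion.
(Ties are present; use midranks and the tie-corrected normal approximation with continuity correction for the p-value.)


Step 1: Combine and sort all 16 observations; assign midranks.
sorted (value, group): (5,X), (6,X), (9,X), (9,Y), (13,Y), (15,Y), (16,X), (17,Y), (19,X), (19,Y), (20,X), (26,X), (26,Y), (29,Y), (30,X), (32,Y)
ranks: 5->1, 6->2, 9->3.5, 9->3.5, 13->5, 15->6, 16->7, 17->8, 19->9.5, 19->9.5, 20->11, 26->12.5, 26->12.5, 29->14, 30->15, 32->16
Step 2: Rank sum for X: R1 = 1 + 2 + 3.5 + 7 + 9.5 + 11 + 12.5 + 15 = 61.5.
Step 3: U_X = R1 - n1(n1+1)/2 = 61.5 - 8*9/2 = 61.5 - 36 = 25.5.
       U_Y = n1*n2 - U_X = 64 - 25.5 = 38.5.
Step 4: Ties are present, so use the tie-corrected normal approximation (with continuity correction) for the p-value.
Step 5: p-value = 0.527700; compare to alpha = 0.05. fail to reject H0.

U_X = 25.5, p = 0.527700, fail to reject H0 at alpha = 0.05.
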